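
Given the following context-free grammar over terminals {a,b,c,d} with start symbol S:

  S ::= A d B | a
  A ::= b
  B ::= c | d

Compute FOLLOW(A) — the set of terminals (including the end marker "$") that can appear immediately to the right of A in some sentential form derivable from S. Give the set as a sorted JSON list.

Compute FIRST by fixpoint:
pass 1:
  A via A→b: +{b}
  B via B→c: +{c}
  B via B→d: +{d}
  S via S→A d B: +{b}
  S via S→a: +{a}
  S: {a,b}  A: {b}  B: {c,d}
pass 2: (stable)
  S: {a,b}  A: {b}  B: {c,d}

FOLLOW sets:
seed FOLLOW(S) with $
pass 1:
  S→A d B: FOLLOW(A) ⊇ FIRST(d) = {d}; new: +{d}
  S→A d B: FOLLOW(B) ⊇ FOLLOW(S) ⊇ {$}; new: +{$}
  S: {$}  A: {d}  B: {$}
pass 2: (no change)
  S: {$}  A: {d}  B: {$}

FOLLOW(A) = ["d"]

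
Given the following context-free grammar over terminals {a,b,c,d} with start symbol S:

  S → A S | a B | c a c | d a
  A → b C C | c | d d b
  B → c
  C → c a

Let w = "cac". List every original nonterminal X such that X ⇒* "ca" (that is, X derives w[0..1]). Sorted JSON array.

Convert to CNF:
  S -> A S | T1 T3 | T2 X6 | T3 B
  A -> T0 X4 | T1 X5 | c
  B -> c
  C -> T2 T3
  T0 -> b
  T1 -> d
  T2 -> c
  T3 -> a
  X4 -> C C
  X5 -> T1 T0
  X6 -> T3 T2

Fill CYK table bottom-up (cells [i..j] with 0 ≤ i ≤ j ≤ 1 only):
  [0..0]={A,B,T2}  "c"  orig:{A,B}
  [1..1]={T3}  "a"  orig:{}
  [0..1]={C}  "ca"

Original NTs in T[0,1] deriving "ca": ["C"]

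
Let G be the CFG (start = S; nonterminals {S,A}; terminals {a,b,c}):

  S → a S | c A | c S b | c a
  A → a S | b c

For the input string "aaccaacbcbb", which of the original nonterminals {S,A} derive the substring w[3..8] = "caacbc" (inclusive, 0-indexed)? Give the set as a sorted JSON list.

CNF form of G:
  S -> T0 S | T2 A | T2 T0 | T2 X3
  A -> T0 S | T1 T2
  T0 -> a
  T1 -> b
  T2 -> c
  X3 -> S T1

Fill CYK table bottom-up, restricted to cells inside w[3..8]:
  cell(3,3) c: {T2}  orig:{}
  cell(4,4) a: {T0}  orig:{}
  cell(5,5) a: {T0}  orig:{}
  cell(6,6) c: {T2}  orig:{}
  cell(7,7) b: {T1}  orig:{}
  cell(8,8) c: {T2}  orig:{}
  cell(3,4) ca: {S}
  cell(4,5) aa: ∅
  cell(5,6) ac: ∅
  cell(6,7) cb: ∅
  cell(7,8) bc: {A}
  cell(3,5) caa: ∅
  cell(4,6) aac: ∅
  cell(5,7) acb: ∅
  cell(6,8) cbc: {S}
  cell(3,6) caac: ∅
  cell(4,7) aacb: ∅
  cell(5,8) acbc: {A,S}
  cell(3,7) caacb: ∅
  cell(4,8) aacbc: {A,S}
  cell(3,8) caacbc: {S}

Original NTs in T[3,8] deriving "caacbc": ["S"]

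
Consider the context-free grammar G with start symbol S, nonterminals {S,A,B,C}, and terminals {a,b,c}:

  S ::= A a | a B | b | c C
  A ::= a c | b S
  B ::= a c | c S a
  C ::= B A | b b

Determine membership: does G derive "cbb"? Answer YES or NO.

Convert to CNF:
  S -> A T0 | T0 B | T1 C | b
  A -> T0 T1 | T2 S
  B -> T0 T1 | T1 X3
  C -> B A | T2 T2
  T0 -> a
  T1 -> c
  T2 -> b
  X3 -> S T0

CYK fill:
  [0..0]={T1}  "c"  orig:{}
  [1..1]={S,T2}  "b"  orig:{S}
  [2..2]={S,T2}  "b"  orig:{S}
  [0..1]=∅  "cb"
  [1..2]={A,C}  "bb"
  [0..2]={S}  "cbb"

S ∈ T[0,2] ⇒ YES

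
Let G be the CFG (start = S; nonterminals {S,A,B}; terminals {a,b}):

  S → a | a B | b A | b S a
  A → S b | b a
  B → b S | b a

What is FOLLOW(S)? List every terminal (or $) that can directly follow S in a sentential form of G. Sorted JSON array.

FIRST iteration:
[1]
  A via A→b a: +{b}
  B via B→b S: +{b}
  S via S→a: +{a}
  S via S→b A: +{b}
  S: {a,b}  A: {b}  B: {b}
[2]
  A via A→S b: +{a}
  S: {a,b}  A: {a,b}  B: {b}
[3] done
  S: {a,b}  A: {a,b}  B: {b}

FOLLOW sets:
seed FOLLOW(S) with $
[1]
  A→S b: FOLLOW(S) ⊇ FIRST(b) = {b}; new: +{b}
  S→a B: FOLLOW(B) ⊇ FOLLOW(S) ⊇ {$,b}; new: +{$,b}
  S→b A: FOLLOW(A) ⊇ FOLLOW(S) ⊇ {$,b}; new: +{$,b}
  S→b S a: FOLLOW(S) ⊇ FIRST(a) = {a}; new: +{a}
  S: {$,a,b}  A: {$,b}  B: {$,b}
[2]
  S→a B: FOLLOW(B) ⊇ FOLLOW(S) ⊇ {$,a,b}; new: +{a}
  S→b A: FOLLOW(A) ⊇ FOLLOW(S) ⊇ {$,a,b}; new: +{a}
  S: {$,a,b}  A: {$,a,b}  B: {$,a,b}
[3] (no change)
  S: {$,a,b}  A: {$,a,b}  B: {$,a,b}

FOLLOW(S) = ["$", "a", "b"]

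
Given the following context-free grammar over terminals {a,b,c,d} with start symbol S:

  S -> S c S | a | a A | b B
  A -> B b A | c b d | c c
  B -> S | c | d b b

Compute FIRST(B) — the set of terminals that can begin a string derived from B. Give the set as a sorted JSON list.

FIRST iteration:
round 1:
  A via A→c b d: +{c}
  B via B→c: +{c}
  B via B→d b b: +{d}
  S via S→a: +{a}
  S via S→b B: +{b}
  FIRST(S)={a,b}  FIRST(A)={c}  FIRST(B)={c,d}
round 2:
  A via A→B b A: +{d}
  B via B→S: +{a,b}
  FIRST(S)={a,b}  FIRST(A)={c,d}  FIRST(B)={a,b,c,d}
round 3:
  A via A→B b A: +{a,b}
  FIRST(S)={a,b}  FIRST(A)={a,b,c,d}  FIRST(B)={a,b,c,d}
round 4: done
  FIRST(S)={a,b}  FIRST(A)={a,b,c,d}  FIRST(B)={a,b,c,d}

FIRST(B) = ["a", "b", "c", "d"]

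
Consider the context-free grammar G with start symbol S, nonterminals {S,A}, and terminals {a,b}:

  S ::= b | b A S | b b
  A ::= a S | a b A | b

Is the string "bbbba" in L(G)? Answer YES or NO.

Convert to CNF:
  S -> T1 T1 | T1 X3 | b
  A -> T0 S | T0 X2 | b
  T0 -> a
  T1 -> b
  X2 -> T1 A
  X3 -> A S

CYK fill:
  T[0,0] 'b' = {A,S,T1}  orig:{A,S}
  T[1,1] 'b' = {A,S,T1}  orig:{A,S}
  T[2,2] 'b' = {A,S,T1}  orig:{A,S}
  T[3,3] 'b' = {A,S,T1}  orig:{A,S}
  T[4,4] 'a' = {T0}  orig:{}
  T[0,1] 'bb' = {S,X2,X3}  orig:{S}
  T[1,2] 'bb' = {S,X2,X3}  orig:{S}
  T[2,3] 'bb' = {S,X2,X3}  orig:{S}
  T[3,4] 'ba' = ∅
  T[0,2] 'bbb' = {S,X3}  orig:{S}
  T[1,3] 'bbb' = {S,X3}  orig:{S}
  T[2,4] 'bba' = ∅
  T[0,3] 'bbbb' = {S,X3}  orig:{S}
  T[1,4] 'bbba' = ∅
  T[0,4] 'bbbba' = ∅

S ∉ T[0,4] ⇒ NO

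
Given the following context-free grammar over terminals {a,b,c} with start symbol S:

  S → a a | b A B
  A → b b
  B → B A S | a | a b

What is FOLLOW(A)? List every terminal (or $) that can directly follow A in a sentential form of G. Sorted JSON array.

FIRST iteration:
pass 1:
  A via A→b b: +{b}
  B via B→a: +{a}
  S via S→a a: +{a}
  S via S→b A B: +{b}
  FIRST(S)={a,b}  FIRST(A)={b}  FIRST(B)={a}
pass 2: (no change)
  FIRST(S)={a,b}  FIRST(A)={b}  FIRST(B)={a}

FOLLOW sets:
FOLLOW(S) := {$}
[1]
  B→B A S: FOLLOW(B) ⊇ FIRST(A) = {b}; new: +{b}
  B→B A S: FOLLOW(A) ⊇ FIRST(S) = {a,b}; new: +{a,b}
  B→B A S: FOLLOW(S) ⊇ FOLLOW(B) ⊇ {b}; new: +{b}
  S→b A B: FOLLOW(B) ⊇ FOLLOW(S) ⊇ {$,b}; new: +{$}
  S: {$,b}  A: {a,b}  B: {$,b}
[2] (stable)
  S: {$,b}  A: {a,b}  B: {$,b}

FOLLOW(A) = ["a", "b"]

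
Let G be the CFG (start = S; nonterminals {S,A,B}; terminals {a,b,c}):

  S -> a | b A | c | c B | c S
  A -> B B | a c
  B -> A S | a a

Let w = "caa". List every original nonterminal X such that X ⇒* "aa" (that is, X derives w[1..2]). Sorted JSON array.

CNF form of G:
  S -> T1 B | T1 S | T2 A | a | c
  A -> B B | T0 T1
  B -> A S | T0 T0
  T0 -> a
  T1 -> c
  T2 -> b

Fill CYK table bottom-up (cells [i..j] with 1 ≤ i ≤ j ≤ 2 only):
  cell(1,1) a: {S,T0}  orig:{S}
  cell(2,2) a: {S,T0}  orig:{S}
  cell(1,2) aa: {B}

Original NTs in T[1,2] deriving "aa": ["B"]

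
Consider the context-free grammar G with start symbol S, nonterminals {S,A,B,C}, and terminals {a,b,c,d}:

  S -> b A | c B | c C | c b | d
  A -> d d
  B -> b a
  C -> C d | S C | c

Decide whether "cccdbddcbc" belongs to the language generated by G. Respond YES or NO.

Convert to CNF:
  S -> T1 A | T3 B | T3 C | T3 T1 | d
  A -> T0 T0
  B -> T1 T2
  C -> C T0 | S C | c
  T0 -> d
  T1 -> b
  T2 -> a
  T3 -> c

CYK fill:
  T[0,0] 'c' = {C,T3}  orig:{C}
  T[1,1] 'c' = {C,T3}  orig:{C}
  T[2,2] 'c' = {C,T3}  orig:{C}
  T[3,3] 'd' = {S,T0}  orig:{S}
  T[4,4] 'b' = {T1}  orig:{}
  T[5,5] 'd' = {S,T0}  orig:{S}
  T[6,6] 'd' = {S,T0}  orig:{S}
  T[7,7] 'c' = {C,T3}  orig:{C}
  T[8,8] 'b' = {T1}  orig:{}
  T[9,9] 'c' = {C,T3}  orig:{C}
  T[0,1] 'cc' = {S}
  T[1,2] 'cc' = {S}
  T[2,3] 'cd' = {C}
  T[3,4] 'db' = ∅
  T[4,5] 'bd' = ∅
  T[5,6] 'dd' = {A}
  T[6,7] 'dc' = {C}
  T[7,8] 'cb' = {S}
  T[8,9] 'bc' = ∅
  T[0,2] 'ccc' = {C}
  T[1,3] 'ccd' = {S}
  T[2,4] 'cdb' = ∅
  T[3,5] 'dbd' = ∅
  T[4,6] 'bdd' = {S}
  T[5,7] 'ddc' = {C}
  T[6,8] 'dcb' = ∅
  T[7,9] 'cbc' = {C}
  T[0,3] 'cccd' = {C}
  T[1,4] 'ccdb' = ∅
  T[2,5] 'cdbd' = ∅
  T[3,6] 'dbdd' = ∅
  T[4,7] 'bddc' = {C}
  T[5,8] 'ddcb' = ∅
  T[6,9] 'dcbc' = {C}
  T[0,4] 'cccdb' = ∅
  T[1,5] 'ccdbd' = ∅
  T[2,6] 'cdbdd' = ∅
  T[3,7] 'dbddc' = {C}
  T[4,8] 'bddcb' = ∅
  T[5,9] 'ddcbc' = {C}
  T[0,5] 'cccdbd' = ∅
  T[1,6] 'ccdbdd' = ∅
  T[2,7] 'cdbddc' = {S}
  T[3,8] 'dbddcb' = ∅
  T[4,9] 'bddcbc' = {C}
  T[0,6] 'cccdbdd' = ∅
  T[1,7] 'ccdbddc' = {C}
  T[2,8] 'cdbddcb' = ∅
  T[3,9] 'dbddcbc' = {C}
  T[0,7] 'cccdbddc' = {S}
  T[1,8] 'ccdbddcb' = ∅
  T[2,9] 'cdbddcbc' = {S}
  T[0,8] 'cccdbddcb' = ∅
  T[1,9] 'ccdbddcbc' = {C}
  T[0,9] 'cccdbddcbc' = {S}

S ∈ T[0,9] ⇒ YES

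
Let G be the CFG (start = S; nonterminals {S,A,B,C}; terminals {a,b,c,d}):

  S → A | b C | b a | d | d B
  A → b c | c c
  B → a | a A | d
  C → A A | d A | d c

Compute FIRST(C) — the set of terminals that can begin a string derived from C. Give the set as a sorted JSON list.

FIRST iteration:
[1]
  A via A→b c: +{b}
  A via A→c c: +{c}
  B via B→a: +{a}
  B via B→d: +{d}
  C via C→A A: +{b,c}
  C via C→d A: +{d}
  S via S→A: +{b,c}
  S via S→d: +{d}
  S: {b,c,d}  A: {b,c}  B: {a,d}  C: {b,c,d}
[2] (no change)
  S: {b,c,d}  A: {b,c}  B: {a,d}  C: {b,c,d}

FIRST(C) = ["b", "c", "d"]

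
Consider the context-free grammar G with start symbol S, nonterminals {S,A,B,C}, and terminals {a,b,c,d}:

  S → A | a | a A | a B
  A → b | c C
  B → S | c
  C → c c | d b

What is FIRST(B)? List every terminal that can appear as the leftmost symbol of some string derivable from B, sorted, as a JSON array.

Compute FIRST by fixpoint:
iter 1:
  A via A→b: +{b}
  A via A→c C: +{c}
  B via B→c: +{c}
  C via C→c c: +{c}
  C via C→d b: +{d}
  S via S→A: +{b,c}
  S via S→a: +{a}
  FIRST[S]={a,b,c}  FIRST[A]={b,c}  FIRST[B]={c}  FIRST[C]={c,d}
iter 2:
  B via B→S: +{a,b}
  FIRST[S]={a,b,c}  FIRST[A]={b,c}  FIRST[B]={a,b,c}  FIRST[C]={c,d}
iter 3: done
  FIRST[S]={a,b,c}  FIRST[A]={b,c}  FIRST[B]={a,b,c}  FIRST[C]={c,d}

FIRST(B) = ["a", "b", "c"]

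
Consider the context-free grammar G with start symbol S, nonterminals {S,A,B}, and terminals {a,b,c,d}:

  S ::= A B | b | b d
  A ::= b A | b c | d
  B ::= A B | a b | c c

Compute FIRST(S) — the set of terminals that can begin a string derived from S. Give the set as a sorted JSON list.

FIRST sets, iterate to fixpoint:
[1]
  A via A→b A: +{b}
  A via A→d: +{d}
  B via B→A B: +{b,d}
  B via B→a b: +{a}
  B via B→c c: +{c}
  S via S→A B: +{b,d}
  FIRST(S)={b,d}  FIRST(A)={b,d}  FIRST(B)={a,b,c,d}
[2] (no change)
  FIRST(S)={b,d}  FIRST(A)={b,d}  FIRST(B)={a,b,c,d}

FIRST(S) = ["b", "d"]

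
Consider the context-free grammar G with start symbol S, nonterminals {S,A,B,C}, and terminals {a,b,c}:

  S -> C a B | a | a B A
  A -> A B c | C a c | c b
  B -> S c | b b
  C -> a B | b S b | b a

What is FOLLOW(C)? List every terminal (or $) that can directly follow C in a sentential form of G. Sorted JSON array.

FIRST sets, iterate to fixpoint:
round 1:
  A via A→c b: +{c}
  B via B→b b: +{b}
  C via C→a B: +{a}
  C via C→b S b: +{b}
  S via S→C a B: +{a,b}
  S: {a,b}  A: {c}  B: {b}  C: {a,b}
round 2:
  A via A→C a c: +{a,b}
  B via B→S c: +{a}
  S: {a,b}  A: {a,b,c}  B: {a,b}  C: {a,b}
round 3: — fixpoint
  S: {a,b}  A: {a,b,c}  B: {a,b}  C: {a,b}

FOLLOW iteration:
seed FOLLOW(S) with $
pass 1:
  A→A B c: FOLLOW(A) ⊇ FIRST(B) = {a,b}; new: +{a,b}
  A→A B c: FOLLOW(B) ⊇ FIRST(c) = {c}; new: +{c}
  A→C a c: FOLLOW(C) ⊇ FIRST(a) = {a}; new: +{a}
  B→S c: FOLLOW(S) ⊇ FIRST(c) = {c}; new: +{c}
  C→a B: FOLLOW(B) ⊇ FOLLOW(C) ⊇ {a}; new: +{a}
  C→b S b: FOLLOW(S) ⊇ FIRST(b) = {b}; new: +{b}
  S→C a B: FOLLOW(B) ⊇ FOLLOW(S) ⊇ {$,b,c}; new: +{$,b}
  S→a B A: FOLLOW(A) ⊇ FOLLOW(S) ⊇ {$,b,c}; new: +{$,c}
  FOLLOW[S]={$,b,c}  FOLLOW[A]={$,a,b,c}  FOLLOW[B]={$,a,b,c}  FOLLOW[C]={a}
pass 2: done
  FOLLOW[S]={$,b,c}  FOLLOW[A]={$,a,b,c}  FOLLOW[B]={$,a,b,c}  FOLLOW[C]={a}

FOLLOW(C) = ["a"]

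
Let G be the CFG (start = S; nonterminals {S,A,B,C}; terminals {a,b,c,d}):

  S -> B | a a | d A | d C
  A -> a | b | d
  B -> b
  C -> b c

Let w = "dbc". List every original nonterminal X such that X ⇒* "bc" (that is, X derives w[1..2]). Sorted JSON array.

CNF form of G:
  S -> T2 T2 | T3 A | T3 C | b
  A -> a | b | d
  B -> b
  C -> T0 T1
  T0 -> b
  T1 -> c
  T2 -> a
  T3 -> d

CYK table (by increasing span), restricted to cells inside w[1..2]:
  [1..1]={A,B,S,T0}  "b"  orig:{A,B,S}
  [2..2]={T1}  "c"  orig:{}
  [1..2]={C}  "bc"

Original NTs in T[1,2] deriving "bc": ["C"]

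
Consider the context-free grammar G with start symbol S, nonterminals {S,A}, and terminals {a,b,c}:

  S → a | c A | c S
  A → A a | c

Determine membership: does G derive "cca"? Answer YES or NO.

Convert to CNF:
  S -> T1 A | T1 S | a
  A -> A T0 | c
  T0 -> a
  T1 -> c

Fill CYK table bottom-up:
  cell(0,0) c: {A,T1}  orig:{A}
  cell(1,1) c: {A,T1}  orig:{A}
  cell(2,2) a: {S,T0}  orig:{S}
  cell(0,1) cc: {S}
  cell(1,2) ca: {A,S}
  cell(0,2) cca: {S}

S ∈ T[0,2] ⇒ YES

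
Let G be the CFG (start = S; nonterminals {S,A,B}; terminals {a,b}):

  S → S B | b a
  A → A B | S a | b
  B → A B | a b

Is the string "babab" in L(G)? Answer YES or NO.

Convert to CNF:
  S -> S B | T1 T0
  A -> A B | S T0 | b
  B -> A B | T0 T1
  T0 -> a
  T1 -> b

Fill CYK table bottom-up:
  T[0,0] 'b' = {A,T1}  orig:{A}
  T[1,1] 'a' = {T0}  orig:{}
  T[2,2] 'b' = {A,T1}  orig:{A}
  T[3,3] 'a' = {T0}  orig:{}
  T[4,4] 'b' = {A,T1}  orig:{A}
  T[0,1] 'ba' = {S}
  T[1,2] 'ab' = {B}
  T[2,3] 'ba' = {S}
  T[3,4] 'ab' = {B}
  T[0,2] 'bab' = {A,B}
  T[1,3] 'aba' = ∅
  T[2,4] 'bab' = {A,B}
  T[0,3] 'baba' = ∅
  T[1,4] 'abab' = ∅
  T[0,4] 'babab' = {A,B,S}

S ∈ T[0,4] ⇒ YES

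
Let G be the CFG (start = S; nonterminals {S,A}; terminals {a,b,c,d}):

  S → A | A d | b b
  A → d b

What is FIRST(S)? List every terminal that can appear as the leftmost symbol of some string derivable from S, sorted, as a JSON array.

FIRST sets, iterate to fixpoint:
[1]
  A via A→d b: +{d}
  S via S→A: +{d}
  S via S→b b: +{b}
  FIRST(S)={b,d}  FIRST(A)={d}
[2] — fixpoint
  FIRST(S)={b,d}  FIRST(A)={d}

FIRST(S) = ["b", "d"]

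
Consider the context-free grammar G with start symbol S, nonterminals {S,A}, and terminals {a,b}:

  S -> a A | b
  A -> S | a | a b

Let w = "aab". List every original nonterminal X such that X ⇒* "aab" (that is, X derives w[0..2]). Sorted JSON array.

Convert to CNF:
  S -> T0 A | b
  A -> T0 A | T0 T1 | a | b
  T0 -> a
  T1 -> b

CYK fill (cells [i..j] with 0 ≤ i ≤ j ≤ 2 only):
  T[0,0] 'a' = {A,T0}  orig:{A}
  T[1,1] 'a' = {A,T0}  orig:{A}
  T[2,2] 'b' = {A,S,T1}  orig:{A,S}
  T[0,1] 'aa' = {A,S}
  T[1,2] 'ab' = {A,S}
  T[0,2] 'aab' = {A,S}

Original NTs in T[0,2] deriving "aab": ["A", "S"]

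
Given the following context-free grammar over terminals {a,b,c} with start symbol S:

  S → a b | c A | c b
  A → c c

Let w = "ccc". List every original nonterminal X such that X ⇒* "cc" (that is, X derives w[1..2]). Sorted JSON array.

Convert to CNF:
  S -> T0 A | T0 T2 | T1 T2
  A -> T0 T0
  T0 -> c
  T1 -> a
  T2 -> b

CYK fill — only the sub-triangle for w[1..2]:
  T[1,1] 'c' = {T0}  orig:{}
  T[2,2] 'c' = {T0}  orig:{}
  T[1,2] 'cc' = {A}

Original NTs in T[1,2] deriving "cc": ["A"]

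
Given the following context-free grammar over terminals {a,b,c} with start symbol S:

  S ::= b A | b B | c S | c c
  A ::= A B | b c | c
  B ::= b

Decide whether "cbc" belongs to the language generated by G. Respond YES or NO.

CNF form of G:
  S -> T0 A | T0 B | T1 S | T1 T1
  A -> A B | T0 T1 | c
  B -> b
  T0 -> b
  T1 -> c

Fill CYK table bottom-up:
  [0..0]={A,T1}  "c"  orig:{A}
  [1..1]={B,T0}  "b"  orig:{B}
  [2..2]={A,T1}  "c"  orig:{A}
  [0..1]={A}  "cb"
  [1..2]={A,S}  "bc"
  [0..2]={S}  "cbc"

S ∈ T[0,2] ⇒ YES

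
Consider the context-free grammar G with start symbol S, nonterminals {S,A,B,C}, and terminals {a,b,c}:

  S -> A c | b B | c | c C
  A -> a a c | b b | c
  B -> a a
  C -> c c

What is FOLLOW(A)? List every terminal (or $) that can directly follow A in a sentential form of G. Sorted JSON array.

FIRST sets, iterate to fixpoint:
round 1:
  A via A→a a c: +{a}
  A via A→b b: +{b}
  A via A→c: +{c}
  B via B→a a: +{a}
  C via C→c c: +{c}
  S via S→A c: +{a,b,c}
  FIRST(S)={a,b,c}  FIRST(A)={a,b,c}  FIRST(B)={a}  FIRST(C)={c}
round 2: (no change)
  FIRST(S)={a,b,c}  FIRST(A)={a,b,c}  FIRST(B)={a}  FIRST(C)={c}

FOLLOW sets:
initialize: $ ∈ FOLLOW(S)
pass 1:
  S→A c: FOLLOW(A) ⊇ FIRST(c) = {c}; new: +{c}
  S→b B: FOLLOW(B) ⊇ FOLLOW(S) ⊇ {$}; new: +{$}
  S→c C: FOLLOW(C) ⊇ FOLLOW(S) ⊇ {$}; new: +{$}
  FOLLOW[S]={$}  FOLLOW[A]={c}  FOLLOW[B]={$}  FOLLOW[C]={$}
pass 2: — fixpoint
  FOLLOW[S]={$}  FOLLOW[A]={c}  FOLLOW[B]={$}  FOLLOW[C]={$}

FOLLOW(A) = ["c"]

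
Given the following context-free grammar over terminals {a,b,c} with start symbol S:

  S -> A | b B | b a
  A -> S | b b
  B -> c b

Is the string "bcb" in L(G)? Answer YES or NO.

CNF form of G:
  S -> T0 B | T0 T0 | T0 T1
  A -> T0 B | T0 T0 | T0 T1
  B -> T2 T0
  T0 -> b
  T1 -> a
  T2 -> c

CYK table (by increasing span):
  cell(0,0) b: {T0}  orig:{}
  cell(1,1) c: {T2}  orig:{}
  cell(2,2) b: {T0}  orig:{}
  cell(0,1) bc: ∅
  cell(1,2) cb: {B}
  cell(0,2) bcb: {A,S}

S ∈ T[0,2] ⇒ YES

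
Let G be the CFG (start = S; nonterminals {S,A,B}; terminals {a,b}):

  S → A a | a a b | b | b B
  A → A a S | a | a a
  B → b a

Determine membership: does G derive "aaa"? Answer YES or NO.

CNF form of G:
  S -> A T0 | T0 X3 | T1 B | b
  A -> A X2 | T0 T0 | a
  B -> T1 T0
  T0 -> a
  T1 -> b
  X2 -> T0 S
  X3 -> T0 T1

Fill CYK table bottom-up:
  T[0,0] 'a' = {A,T0}  orig:{A}
  T[1,1] 'a' = {A,T0}  orig:{A}
  T[2,2] 'a' = {A,T0}  orig:{A}
  T[0,1] 'aa' = {A,S}
  T[1,2] 'aa' = {A,S}
  T[0,2] 'aaa' = {S,X2}  orig:{S}

S ∈ T[0,2] ⇒ YES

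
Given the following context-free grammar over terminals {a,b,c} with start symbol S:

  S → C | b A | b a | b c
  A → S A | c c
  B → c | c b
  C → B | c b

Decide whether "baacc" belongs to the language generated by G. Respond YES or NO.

Convert to CNF:
  S -> T0 T1 | T1 A | T1 T0 | T1 T2 | c
  A -> S A | T0 T0
  B -> T0 T1 | c
  C -> T0 T1 | c
  T0 -> c
  T1 -> b
  T2 -> a

Fill CYK table bottom-up:
  [0..0]={T1}  "b"  orig:{}
  [1..1]={T2}  "a"  orig:{}
  [2..2]={T2}  "a"  orig:{}
  [3..3]={B,C,S,T0}  "c"  orig:{B,C,S}
  [4..4]={B,C,S,T0}  "c"  orig:{B,C,S}
  [0..1]={S}  "ba"
  [1..2]=∅  "aa"
  [2..3]=∅  "ac"
  [3..4]={A}  "cc"
  [0..2]=∅  "baa"
  [1..3]=∅  "aac"
  [2..4]=∅  "acc"
  [0..3]=∅  "baac"
  [1..4]=∅  "aacc"
  [0..4]=∅  "baacc"

S ∉ T[0,4] ⇒ NO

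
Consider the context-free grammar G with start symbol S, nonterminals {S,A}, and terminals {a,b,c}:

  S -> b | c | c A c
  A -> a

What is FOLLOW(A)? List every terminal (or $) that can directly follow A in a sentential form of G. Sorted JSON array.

FIRST iteration:
[1]
  A via A→a: +{a}
  S via S→b: +{b}
  S via S→c: +{c}
  S: {b,c}  A: {a}
[2] (stable)
  S: {b,c}  A: {a}

FOLLOW iteration:
seed FOLLOW(S) with $
iter 1:
  S→c A c: FOLLOW(A) ⊇ FIRST(c) = {c}; new: +{c}
  S: {$}  A: {c}
iter 2: (no change)
  S: {$}  A: {c}

FOLLOW(A) = ["c"]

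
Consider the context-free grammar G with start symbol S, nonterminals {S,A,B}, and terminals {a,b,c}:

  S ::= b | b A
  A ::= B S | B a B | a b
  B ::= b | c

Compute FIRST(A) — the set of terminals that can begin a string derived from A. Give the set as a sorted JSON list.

FIRST sets, iterate to fixpoint:
round 1:
  A via A→a b: +{a}
  B via B→b: +{b}
  B via B→c: +{c}
  S via S→b: +{b}
  S: {b}  A: {a}  B: {b,c}
round 2:
  A via A→B S: +{b,c}
  S: {b}  A: {a,b,c}  B: {b,c}
round 3: — fixpoint
  S: {b}  A: {a,b,c}  B: {b,c}

FIRST(A) = ["a", "b", "c"]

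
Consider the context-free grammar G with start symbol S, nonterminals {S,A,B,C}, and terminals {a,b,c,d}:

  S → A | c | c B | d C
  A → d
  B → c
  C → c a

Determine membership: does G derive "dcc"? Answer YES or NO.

Convert to CNF:
  S -> T0 B | T2 C | c | d
  A -> d
  B -> c
  C -> T0 T1
  T0 -> c
  T1 -> a
  T2 -> d

CYK fill:
  T[0,0] 'd' = {A,S,T2}  orig:{A,S}
  T[1,1] 'c' = {B,S,T0}  orig:{B,S}
  T[2,2] 'c' = {B,S,T0}  orig:{B,S}
  T[0,1] 'dc' = ∅
  T[1,2] 'cc' = {S}
  T[0,2] 'dcc' = ∅

S ∉ T[0,2] ⇒ NO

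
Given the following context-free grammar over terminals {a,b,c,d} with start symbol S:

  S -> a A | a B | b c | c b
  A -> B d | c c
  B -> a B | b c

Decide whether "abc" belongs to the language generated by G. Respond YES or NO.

Convert to CNF:
  S -> T1 T3 | T2 A | T2 B | T3 T1
  A -> B T0 | T1 T1
  B -> T2 B | T3 T1
  T0 -> d
  T1 -> c
  T2 -> a
  T3 -> b

Fill CYK table bottom-up:
  [0..0]={T2}  "a"  orig:{}
  [1..1]={T3}  "b"  orig:{}
  [2..2]={T1}  "c"  orig:{}
  [0..1]=∅  "ab"
  [1..2]={B,S}  "bc"
  [0..2]={B,S}  "abc"

S ∈ T[0,2] ⇒ YES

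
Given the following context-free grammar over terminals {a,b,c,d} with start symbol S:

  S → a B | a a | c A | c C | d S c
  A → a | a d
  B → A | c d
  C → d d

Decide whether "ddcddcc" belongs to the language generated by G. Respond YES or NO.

Convert to CNF:
  S -> T0 B | T0 T0 | T1 X3 | T2 A | T2 C
  A -> T0 T1 | a
  B -> T0 T1 | T2 T1 | a
  C -> T1 T1
  T0 -> a
  T1 -> d
  T2 -> c
  X3 -> S T2

CYK fill:
  cell(0,0) d: {T1}  orig:{}
  cell(1,1) d: {T1}  orig:{}
  cell(2,2) c: {T2}  orig:{}
  cell(3,3) d: {T1}  orig:{}
  cell(4,4) d: {T1}  orig:{}
  cell(5,5) c: {T2}  orig:{}
  cell(6,6) c: {T2}  orig:{}
  cell(0,1) dd: {C}
  cell(1,2) dc: ∅
  cell(2,3) cd: {B}
  cell(3,4) dd: {C}
  cell(4,5) dc: ∅
  cell(5,6) cc: ∅
  cell(0,2) ddc: ∅
  cell(1,3) dcd: ∅
  cell(2,4) cdd: {S}
  cell(3,5) ddc: ∅
  cell(4,6) dcc: ∅
  cell(0,3) ddcd: ∅
  cell(1,4) dcdd: ∅
  cell(2,5) cddc: {X3}  orig:{}
  cell(3,6) ddcc: ∅
  cell(0,4) ddcdd: ∅
  cell(1,5) dcddc: {S}
  cell(2,6) cddcc: ∅
  cell(0,5) ddcddc: ∅
  cell(1,6) dcddcc: {X3}  orig:{}
  cell(0,6) ddcddcc: {S}

S ∈ T[0,6] ⇒ YES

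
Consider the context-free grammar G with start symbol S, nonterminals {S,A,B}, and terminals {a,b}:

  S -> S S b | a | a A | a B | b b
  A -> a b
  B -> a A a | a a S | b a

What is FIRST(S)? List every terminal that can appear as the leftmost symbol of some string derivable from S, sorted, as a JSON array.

FIRST sets, iterate to fixpoint:
round 1:
  A via A→a b: +{a}
  B via B→a A a: +{a}
  B via B→b a: +{b}
  S via S→a: +{a}
  S via S→b b: +{b}
  S: {a,b}  A: {a}  B: {a,b}
round 2: — fixpoint
  S: {a,b}  A: {a}  B: {a,b}

FIRST(S) = ["a", "b"]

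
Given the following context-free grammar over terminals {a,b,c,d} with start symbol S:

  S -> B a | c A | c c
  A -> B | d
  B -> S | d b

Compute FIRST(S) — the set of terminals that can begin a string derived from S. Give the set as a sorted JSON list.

FIRST iteration:
pass 1:
  A via A→d: +{d}
  B via B→d b: +{d}
  S via S→B a: +{d}
  S via S→c A: +{c}
  FIRST(S)={c,d}  FIRST(A)={d}  FIRST(B)={d}
pass 2:
  B via B→S: +{c}
  FIRST(S)={c,d}  FIRST(A)={d}  FIRST(B)={c,d}
pass 3:
  A via A→B: +{c}
  FIRST(S)={c,d}  FIRST(A)={c,d}  FIRST(B)={c,d}
pass 4: (stable)
  FIRST(S)={c,d}  FIRST(A)={c,d}  FIRST(B)={c,d}

FIRST(S) = ["c", "d"]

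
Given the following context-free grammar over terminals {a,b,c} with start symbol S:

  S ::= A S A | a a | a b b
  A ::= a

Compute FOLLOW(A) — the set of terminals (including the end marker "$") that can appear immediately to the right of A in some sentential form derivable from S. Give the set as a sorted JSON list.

Compute FIRST by fixpoint:
iter 1:
  A via A→a: +{a}
  S via S→A S A: +{a}
  FIRST(S)={a}  FIRST(A)={a}
iter 2: — fixpoint
  FIRST(S)={a}  FIRST(A)={a}

Compute FOLLOW by fixpoint:
seed FOLLOW(S) with $
round 1:
  S→A S A: FOLLOW(A) ⊇ FIRST(S) = {a}; new: +{a}
  S→A S A: FOLLOW(S) ⊇ FIRST(A) = {a}; new: +{a}
  S→A S A: FOLLOW(A) ⊇ FOLLOW(S) ⊇ {$,a}; new: +{$}
  FOLLOW[S]={$,a}  FOLLOW[A]={$,a}
round 2: (stable)
  FOLLOW[S]={$,a}  FOLLOW[A]={$,a}

FOLLOW(A) = ["$", "a"]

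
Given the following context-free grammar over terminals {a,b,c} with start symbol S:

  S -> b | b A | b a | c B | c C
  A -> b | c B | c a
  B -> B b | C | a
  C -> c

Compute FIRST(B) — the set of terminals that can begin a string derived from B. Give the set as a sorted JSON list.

FIRST sets, iterate to fixpoint:
round 1:
  A via A→b: +{b}
  A via A→c B: +{c}
  B via B→a: +{a}
  C via C→c: +{c}
  S via S→b: +{b}
  S via S→c B: +{c}
  FIRST[S]={b,c}  FIRST[A]={b,c}  FIRST[B]={a}  FIRST[C]={c}
round 2:
  B via B→C: +{c}
  FIRST[S]={b,c}  FIRST[A]={b,c}  FIRST[B]={a,c}  FIRST[C]={c}
round 3: (stable)
  FIRST[S]={b,c}  FIRST[A]={b,c}  FIRST[B]={a,c}  FIRST[C]={c}

FIRST(B) = ["a", "c"]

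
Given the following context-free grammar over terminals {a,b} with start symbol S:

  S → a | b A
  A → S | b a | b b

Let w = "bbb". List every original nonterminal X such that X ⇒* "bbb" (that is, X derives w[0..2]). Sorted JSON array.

Convert to CNF:
  S -> T0 A | a
  A -> T0 A | T0 T0 | T0 T1 | a
  T0 -> b
  T1 -> a

CYK fill, restricted to cells inside w[0..2]:
  T[0,0] 'b' = {T0}  orig:{}
  T[1,1] 'b' = {T0}  orig:{}
  T[2,2] 'b' = {T0}  orig:{}
  T[0,1] 'bb' = {A}
  T[1,2] 'bb' = {A}
  T[0,2] 'bbb' = {A,S}

Original NTs in T[0,2] deriving "bbb": ["A", "S"]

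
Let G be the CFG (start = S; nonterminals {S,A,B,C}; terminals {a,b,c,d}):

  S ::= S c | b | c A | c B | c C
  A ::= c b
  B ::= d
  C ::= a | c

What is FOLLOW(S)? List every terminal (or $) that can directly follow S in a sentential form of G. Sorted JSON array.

FIRST iteration:
pass 1:
  A via A→c b: +{c}
  B via B→d: +{d}
  C via C→a: +{a}
  C via C→c: +{c}
  S via S→b: +{b}
  S via S→c A: +{c}
  FIRST(S)={b,c}  FIRST(A)={c}  FIRST(B)={d}  FIRST(C)={a,c}
pass 2: (stable)
  FIRST(S)={b,c}  FIRST(A)={c}  FIRST(B)={d}  FIRST(C)={a,c}

FOLLOW iteration:
FOLLOW(S) := {$}
iter 1:
  S→S c: FOLLOW(S) ⊇ FIRST(c) = {c}; new: +{c}
  S→c A: FOLLOW(A) ⊇ FOLLOW(S) ⊇ {$,c}; new: +{$,c}
  S→c B: FOLLOW(B) ⊇ FOLLOW(S) ⊇ {$,c}; new: +{$,c}
  S→c C: FOLLOW(C) ⊇ FOLLOW(S) ⊇ {$,c}; new: +{$,c}
  S: {$,c}  A: {$,c}  B: {$,c}  C: {$,c}
iter 2: done
  S: {$,c}  A: {$,c}  B: {$,c}  C: {$,c}

FOLLOW(S) = ["$", "c"]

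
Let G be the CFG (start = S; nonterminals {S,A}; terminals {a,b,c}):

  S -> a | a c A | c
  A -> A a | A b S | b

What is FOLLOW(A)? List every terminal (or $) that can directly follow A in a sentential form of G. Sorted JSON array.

Compute FIRST by fixpoint:
iter 1:
  A via A→b: +{b}
  S via S→a: +{a}
  S via S→c: +{c}
  S: {a,c}  A: {b}
iter 2: done
  S: {a,c}  A: {b}

Compute FOLLOW by fixpoint:
initialize: $ ∈ FOLLOW(S)
[1]
  A→A a: FOLLOW(A) ⊇ FIRST(a) = {a}; new: +{a}
  A→A b S: FOLLOW(A) ⊇ FIRST(b) = {b}; new: +{b}
  A→A b S: FOLLOW(S) ⊇ FOLLOW(A) ⊇ {a,b}; new: +{a,b}
  S→a c A: FOLLOW(A) ⊇ FOLLOW(S) ⊇ {$,a,b}; new: +{$}
  FOLLOW(S)={$,a,b}  FOLLOW(A)={$,a,b}
[2] done
  FOLLOW(S)={$,a,b}  FOLLOW(A)={$,a,b}

FOLLOW(A) = ["$", "a", "b"]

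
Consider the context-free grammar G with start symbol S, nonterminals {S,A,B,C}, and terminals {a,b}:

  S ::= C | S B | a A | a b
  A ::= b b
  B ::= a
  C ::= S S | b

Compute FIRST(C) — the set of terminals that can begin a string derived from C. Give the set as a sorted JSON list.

FIRST iteration:
iter 1:
  A via A→b b: +{b}
  B via B→a: +{a}
  C via C→b: +{b}
  S via S→C: +{b}
  S via S→a A: +{a}
  FIRST[S]={a,b}  FIRST[A]={b}  FIRST[B]={a}  FIRST[C]={b}
iter 2:
  C via C→S S: +{a}
  FIRST[S]={a,b}  FIRST[A]={b}  FIRST[B]={a}  FIRST[C]={a,b}
iter 3: (stable)
  FIRST[S]={a,b}  FIRST[A]={b}  FIRST[B]={a}  FIRST[C]={a,b}

FIRST(C) = ["a", "b"]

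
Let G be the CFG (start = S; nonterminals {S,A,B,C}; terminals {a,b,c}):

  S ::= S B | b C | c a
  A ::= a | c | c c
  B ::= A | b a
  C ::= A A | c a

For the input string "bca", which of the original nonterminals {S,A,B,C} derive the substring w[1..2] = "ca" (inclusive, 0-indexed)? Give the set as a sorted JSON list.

CNF form of G:
  S -> S B | T0 T2 | T1 C
  A -> T0 T0 | a | c
  B -> T0 T0 | T1 T2 | a | c
  C -> A A | T0 T2
  T0 -> c
  T1 -> b
  T2 -> a

CYK table (by increasing span) — only the sub-triangle for w[1..2]:
  T[1,1] 'c' = {A,B,T0}  orig:{A,B}
  T[2,2] 'a' = {A,B,T2}  orig:{A,B}
  T[1,2] 'ca' = {C,S}

Original NTs in T[1,2] deriving "ca": ["C", "S"]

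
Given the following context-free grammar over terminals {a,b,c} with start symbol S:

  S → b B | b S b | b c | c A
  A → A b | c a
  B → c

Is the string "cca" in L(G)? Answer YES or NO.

Convert to CNF:
  S -> T0 B | T0 T1 | T0 X3 | T1 A
  A -> A T0 | T1 T2
  B -> c
  T0 -> b
  T1 -> c
  T2 -> a
  X3 -> S T0

CYK table (by increasing span):
  T[0,0] 'c' = {B,T1}  orig:{B}
  T[1,1] 'c' = {B,T1}  orig:{B}
  T[2,2] 'a' = {T2}  orig:{}
  T[0,1] 'cc' = ∅
  T[1,2] 'ca' = {A}
  T[0,2] 'cca' = {S}

S ∈ T[0,2] ⇒ YES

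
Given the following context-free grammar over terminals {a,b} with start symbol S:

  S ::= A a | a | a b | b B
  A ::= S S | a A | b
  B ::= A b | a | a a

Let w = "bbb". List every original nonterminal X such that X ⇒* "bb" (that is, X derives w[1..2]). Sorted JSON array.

Convert to CNF:
  S -> A T0 | T0 T1 | T1 B | a
  A -> S S | T0 A | b
  B -> A T1 | T0 T0 | a
  T0 -> a
  T1 -> b

CYK fill, restricted to cells inside w[1..2]:
  T[1,1] 'b' = {A,T1}  orig:{A}
  T[2,2] 'b' = {A,T1}  orig:{A}
  T[1,2] 'bb' = {B}

Original NTs in T[1,2] deriving "bb": ["B"]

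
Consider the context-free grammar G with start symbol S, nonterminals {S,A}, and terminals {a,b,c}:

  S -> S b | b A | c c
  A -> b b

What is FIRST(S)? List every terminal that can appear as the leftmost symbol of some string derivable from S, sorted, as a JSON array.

FIRST iteration:
[1]
  A via A→b b: +{b}
  S via S→b A: +{b}
  S via S→c c: +{c}
  FIRST[S]={b,c}  FIRST[A]={b}
[2] (no change)
  FIRST[S]={b,c}  FIRST[A]={b}

FIRST(S) = ["b", "c"]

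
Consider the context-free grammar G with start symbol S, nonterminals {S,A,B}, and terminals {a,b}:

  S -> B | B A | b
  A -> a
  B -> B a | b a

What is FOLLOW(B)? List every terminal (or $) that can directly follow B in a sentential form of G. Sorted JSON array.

FIRST iteration:
[1]
  A via A→a: +{a}
  B via B→b a: +{b}
  S via S→B: +{b}
  FIRST[S]={b}  FIRST[A]={a}  FIRST[B]={b}
[2] — fixpoint
  FIRST[S]={b}  FIRST[A]={a}  FIRST[B]={b}

FOLLOW sets:
initialize: $ ∈ FOLLOW(S)
[1]
  B→B a: FOLLOW(B) ⊇ FIRST(a) = {a}; new: +{a}
  S→B: FOLLOW(B) ⊇ FOLLOW(S) ⊇ {$}; new: +{$}
  S→B A: FOLLOW(A) ⊇ FOLLOW(S) ⊇ {$}; new: +{$}
  S: {$}  A: {$}  B: {$,a}
[2] done
  S: {$}  A: {$}  B: {$,a}

FOLLOW(B) = ["$", "a"]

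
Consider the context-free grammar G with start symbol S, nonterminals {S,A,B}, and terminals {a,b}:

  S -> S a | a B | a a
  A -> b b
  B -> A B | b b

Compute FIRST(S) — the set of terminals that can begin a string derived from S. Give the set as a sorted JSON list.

Compute FIRST by fixpoint:
[1]
  A via A→b b: +{b}
  B via B→A B: +{b}
  S via S→a B: +{a}
  FIRST(S)={a}  FIRST(A)={b}  FIRST(B)={b}
[2] (no change)
  FIRST(S)={a}  FIRST(A)={b}  FIRST(B)={b}

FIRST(S) = ["a"]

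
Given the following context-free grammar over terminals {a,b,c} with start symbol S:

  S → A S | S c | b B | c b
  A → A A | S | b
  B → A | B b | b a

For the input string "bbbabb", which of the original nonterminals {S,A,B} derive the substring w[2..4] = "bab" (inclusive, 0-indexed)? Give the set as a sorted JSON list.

CNF form of G:
  S -> A S | S T0 | T0 T1 | T1 B
  A -> A A | A S | S T0 | T0 T1 | T1 B | b
  B -> A A | A S | B T1 | S T0 | T0 T1 | T1 B | T1 T2 | b
  T0 -> c
  T1 -> b
  T2 -> a

Fill CYK table bottom-up, restricted to cells inside w[2..4]:
  T[2,2] 'b' = {A,B,T1}  orig:{A,B}
  T[3,3] 'a' = {T2}  orig:{}
  T[4,4] 'b' = {A,B,T1}  orig:{A,B}
  T[2,3] 'ba' = {B}
  T[3,4] 'ab' = ∅
  T[2,4] 'bab' = {B}

Original NTs in T[2,4] deriving "bab": ["B"]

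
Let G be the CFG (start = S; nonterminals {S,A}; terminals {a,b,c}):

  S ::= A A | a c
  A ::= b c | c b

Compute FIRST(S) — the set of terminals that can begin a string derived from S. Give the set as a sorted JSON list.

FIRST iteration:
pass 1:
  A via A→b c: +{b}
  A via A→c b: +{c}
  S via S→A A: +{b,c}
  S via S→a c: +{a}
  FIRST[S]={a,b,c}  FIRST[A]={b,c}
pass 2: (no change)
  FIRST[S]={a,b,c}  FIRST[A]={b,c}

FIRST(S) = ["a", "b", "c"]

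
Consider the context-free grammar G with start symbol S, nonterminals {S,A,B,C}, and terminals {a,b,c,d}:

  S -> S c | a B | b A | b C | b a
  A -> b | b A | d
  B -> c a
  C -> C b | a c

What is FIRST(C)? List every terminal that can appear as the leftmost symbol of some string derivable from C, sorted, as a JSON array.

FIRST sets, iterate to fixpoint:
[1]
  A via A→b: +{b}
  A via A→d: +{d}
  B via B→c a: +{c}
  C via C→a c: +{a}
  S via S→a B: +{a}
  S via S→b A: +{b}
  S: {a,b}  A: {b,d}  B: {c}  C: {a}
[2] — fixpoint
  S: {a,b}  A: {b,d}  B: {c}  C: {a}

FIRST(C) = ["a"]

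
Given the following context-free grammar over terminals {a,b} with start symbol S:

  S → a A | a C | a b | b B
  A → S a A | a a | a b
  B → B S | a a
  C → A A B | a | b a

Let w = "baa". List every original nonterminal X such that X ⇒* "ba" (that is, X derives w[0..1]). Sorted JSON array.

CNF form of G:
  S -> T0 A | T0 C | T0 T1 | T1 B
  A -> S X2 | T0 T0 | T0 T1
  B -> B S | T0 T0
  C -> A X3 | T1 T0 | a
  T0 -> a
  T1 -> b
  X2 -> T0 A
  X3 -> A B

CYK table (by increasing span) (cells [i..j] with 0 ≤ i ≤ j ≤ 1 only):
  [0..0]={T1}  "b"  orig:{}
  [1..1]={C,T0}  "a"  orig:{C}
  [0..1]={C}  "ba"

Original NTs in T[0,1] deriving "ba": ["C"]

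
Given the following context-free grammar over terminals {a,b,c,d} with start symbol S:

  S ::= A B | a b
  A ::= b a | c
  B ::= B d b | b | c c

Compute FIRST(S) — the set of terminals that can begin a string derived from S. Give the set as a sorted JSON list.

FIRST iteration:
round 1:
  A via A→b a: +{b}
  A via A→c: +{c}
  B via B→b: +{b}
  B via B→c c: +{c}
  S via S→A B: +{b,c}
  S via S→a b: +{a}
  FIRST[S]={a,b,c}  FIRST[A]={b,c}  FIRST[B]={b,c}
round 2: (stable)
  FIRST[S]={a,b,c}  FIRST[A]={b,c}  FIRST[B]={b,c}

FIRST(S) = ["a", "b", "c"]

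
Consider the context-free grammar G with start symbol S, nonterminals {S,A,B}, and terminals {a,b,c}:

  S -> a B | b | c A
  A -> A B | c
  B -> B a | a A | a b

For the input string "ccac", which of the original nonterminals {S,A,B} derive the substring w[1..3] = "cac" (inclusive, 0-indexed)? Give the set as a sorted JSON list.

CNF form of G:
  S -> T0 B | T2 A | b
  A -> A B | c
  B -> B T0 | T0 A | T0 T1
  T0 -> a
  T1 -> b
  T2 -> c

Fill CYK table bottom-up, restricted to cells inside w[1..3]:
  [1..1]={A,T2}  "c"  orig:{A}
  [2..2]={T0}  "a"  orig:{}
  [3..3]={A,T2}  "c"  orig:{A}
  [1..2]=∅  "ca"
  [2..3]={B}  "ac"
  [1..3]={A}  "cac"

Original NTs in T[1,3] deriving "cac": ["A"]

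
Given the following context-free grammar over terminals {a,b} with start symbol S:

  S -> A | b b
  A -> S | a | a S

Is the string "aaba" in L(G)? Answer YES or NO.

Convert to CNF:
  S -> T0 S | T1 T1 | a
  A -> T0 S | T1 T1 | a
  T0 -> a
  T1 -> b

CYK table (by increasing span):
  T[0,0] 'a' = {A,S,T0}  orig:{A,S}
  T[1,1] 'a' = {A,S,T0}  orig:{A,S}
  T[2,2] 'b' = {T1}  orig:{}
  T[3,3] 'a' = {A,S,T0}  orig:{A,S}
  T[0,1] 'aa' = {A,S}
  T[1,2] 'ab' = ∅
  T[2,3] 'ba' = ∅
  T[0,2] 'aab' = ∅
  T[1,3] 'aba' = ∅
  T[0,3] 'aaba' = ∅

S ∉ T[0,3] ⇒ NO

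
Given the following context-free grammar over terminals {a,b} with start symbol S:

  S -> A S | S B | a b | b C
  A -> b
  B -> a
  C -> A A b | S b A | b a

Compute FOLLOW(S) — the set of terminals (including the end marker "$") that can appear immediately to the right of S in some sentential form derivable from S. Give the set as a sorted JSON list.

FIRST iteration:
round 1:
  A via A→b: +{b}
  B via B→a: +{a}
  C via C→A A b: +{b}
  S via S→A S: +{b}
  S via S→a b: +{a}
  FIRST[S]={a,b}  FIRST[A]={b}  FIRST[B]={a}  FIRST[C]={b}
round 2:
  C via C→S b A: +{a}
  FIRST[S]={a,b}  FIRST[A]={b}  FIRST[B]={a}  FIRST[C]={a,b}
round 3: — fixpoint
  FIRST[S]={a,b}  FIRST[A]={b}  FIRST[B]={a}  FIRST[C]={a,b}

Compute FOLLOW by fixpoint:
FOLLOW(S) := {$}
iter 1:
  C→A A b: FOLLOW(A) ⊇ FIRST(A) = {b}; new: +{b}
  C→S b A: FOLLOW(S) ⊇ FIRST(b) = {b}; new: +{b}
  S→A S: FOLLOW(A) ⊇ FIRST(S) = {a,b}; new: +{a}
  S→S B: FOLLOW(S) ⊇ FIRST(B) = {a}; new: +{a}
  S→S B: FOLLOW(B) ⊇ FOLLOW(S) ⊇ {$,a,b}; new: +{$,a,b}
  S→b C: FOLLOW(C) ⊇ FOLLOW(S) ⊇ {$,a,b}; new: +{$,a,b}
  FOLLOW(S)={$,a,b}  FOLLOW(A)={a,b}  FOLLOW(B)={$,a,b}  FOLLOW(C)={$,a,b}
iter 2:
  C→S b A: FOLLOW(A) ⊇ FOLLOW(C) ⊇ {$,a,b}; new: +{$}
  FOLLOW(S)={$,a,b}  FOLLOW(A)={$,a,b}  FOLLOW(B)={$,a,b}  FOLLOW(C)={$,a,b}
iter 3: (no change)
  FOLLOW(S)={$,a,b}  FOLLOW(A)={$,a,b}  FOLLOW(B)={$,a,b}  FOLLOW(C)={$,a,b}

FOLLOW(S) = ["$", "a", "b"]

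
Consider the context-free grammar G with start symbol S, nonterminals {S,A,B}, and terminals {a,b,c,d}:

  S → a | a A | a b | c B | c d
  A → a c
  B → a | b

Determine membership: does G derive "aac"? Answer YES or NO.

Convert to CNF:
  S -> T0 A | T0 T2 | T1 B | T1 T3 | a
  A -> T0 T1
  B -> a | b
  T0 -> a
  T1 -> c
  T2 -> b
  T3 -> d

Fill CYK table bottom-up:
  T[0,0] 'a' = {B,S,T0}  orig:{B,S}
  T[1,1] 'a' = {B,S,T0}  orig:{B,S}
  T[2,2] 'c' = {T1}  orig:{}
  T[0,1] 'aa' = ∅
  T[1,2] 'ac' = {A}
  T[0,2] 'aac' = {S}

S ∈ T[0,2] ⇒ YES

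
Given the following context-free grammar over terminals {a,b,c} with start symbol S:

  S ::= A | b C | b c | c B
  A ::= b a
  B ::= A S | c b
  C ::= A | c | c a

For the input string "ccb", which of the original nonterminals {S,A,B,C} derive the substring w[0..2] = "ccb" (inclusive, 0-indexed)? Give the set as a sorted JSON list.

CNF form of G:
  S -> T0 C | T0 T1 | T0 T2 | T2 B
  A -> T0 T1
  B -> A S | T2 T0
  C -> T0 T1 | T2 T1 | c
  T0 -> b
  T1 -> a
  T2 -> c

Fill CYK table bottom-up (cells [i..j] with 0 ≤ i ≤ j ≤ 2 only):
  [0..0]={C,T2}  "c"  orig:{C}
  [1..1]={C,T2}  "c"  orig:{C}
  [2..2]={T0}  "b"  orig:{}
  [0..1]=∅  "cc"
  [1..2]={B}  "cb"
  [0..2]={S}  "ccb"

Original NTs in T[0,2] deriving "ccb": ["S"]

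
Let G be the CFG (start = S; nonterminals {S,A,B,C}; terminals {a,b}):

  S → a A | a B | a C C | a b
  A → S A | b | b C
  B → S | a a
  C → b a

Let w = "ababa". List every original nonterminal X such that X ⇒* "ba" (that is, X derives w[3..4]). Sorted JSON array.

CNF form of G:
  S -> T1 A | T1 B | T1 T0 | T1 X3
  A -> S A | T0 C | b
  B -> T1 A | T1 B | T1 T0 | T1 T1 | T1 X2
  C -> T0 T1
  T0 -> b
  T1 -> a
  X2 -> C C
  X3 -> C C

CYK fill (cells [i..j] with 3 ≤ i ≤ j ≤ 4 only):
  T[3,3] 'b' = {A,T0}  orig:{A}
  T[4,4] 'a' = {T1}  orig:{}
  T[3,4] 'ba' = {C}

Original NTs in T[3,4] deriving "ba": ["C"]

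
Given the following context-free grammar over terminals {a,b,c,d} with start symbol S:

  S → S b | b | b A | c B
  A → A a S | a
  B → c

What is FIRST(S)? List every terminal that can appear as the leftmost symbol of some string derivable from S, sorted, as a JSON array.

Compute FIRST by fixpoint:
round 1:
  A via A→a: +{a}
  B via B→c: +{c}
  S via S→b: +{b}
  S via S→c B: +{c}
  S: {b,c}  A: {a}  B: {c}
round 2: (no change)
  S: {b,c}  A: {a}  B: {c}

FIRST(S) = ["b", "c"]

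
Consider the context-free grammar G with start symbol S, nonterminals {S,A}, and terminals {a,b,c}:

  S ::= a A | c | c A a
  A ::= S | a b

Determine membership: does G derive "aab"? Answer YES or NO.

Convert to CNF:
  S -> T0 A | T2 X4 | c
  A -> T0 A | T0 T1 | T2 X3 | c
  T0 -> a
  T1 -> b
  T2 -> c
  X3 -> A T0
  X4 -> A T0

CYK fill:
  cell(0,0) a: {T0}  orig:{}
  cell(1,1) a: {T0}  orig:{}
  cell(2,2) b: {T1}  orig:{}
  cell(0,1) aa: ∅
  cell(1,2) ab: {A}
  cell(0,2) aab: {A,S}

S ∈ T[0,2] ⇒ YES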